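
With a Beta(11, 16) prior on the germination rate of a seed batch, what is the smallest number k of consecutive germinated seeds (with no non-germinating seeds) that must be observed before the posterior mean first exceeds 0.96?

k = 374

After k germinated seeds and 0 non-germinating seeds the posterior is Beta(11+k, 16), with mean (11+k)/(11+16+k).
Set (11+k)/(27+k) > 0.96 and solve: k > (0.96·27 − 11)/(1 − 0.96) = 373.000.
The smallest integer exceeding 373.000 is 374.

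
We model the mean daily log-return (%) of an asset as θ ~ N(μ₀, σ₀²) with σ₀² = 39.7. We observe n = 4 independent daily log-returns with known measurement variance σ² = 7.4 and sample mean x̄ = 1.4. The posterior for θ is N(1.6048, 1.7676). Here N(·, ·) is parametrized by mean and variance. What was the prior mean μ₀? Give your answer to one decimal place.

μ₀ = 6.0

With known observation variance, the Normal–Normal posterior has precision τ_n = τ₀ + n/σ² and mean μ_n = (τ₀μ₀ + (n/σ²)x̄)/τ_n.
Here τ₀ = 1/39.7 = 0.025189 and τ_data = 4/7.4 = 0.540541, so τ_n = 0.565730.
Rearranging for μ₀: μ₀ = (μ_n·τ_n − τ_data·x̄)/τ₀ = (1.6048·0.565730 − 0.540541·1.4) / 0.025189 = 0.151126/0.025189 ≈ 6.0.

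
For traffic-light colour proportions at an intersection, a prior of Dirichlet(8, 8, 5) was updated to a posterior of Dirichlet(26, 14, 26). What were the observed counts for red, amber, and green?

For a Dirichlet(α) prior with multinomial counts c, the posterior is Dirichlet(α + c) componentwise.
Counts are posterior − prior componentwise: 26−8=18, 14−8=6, 26−5=21.

counts (18, 6, 21)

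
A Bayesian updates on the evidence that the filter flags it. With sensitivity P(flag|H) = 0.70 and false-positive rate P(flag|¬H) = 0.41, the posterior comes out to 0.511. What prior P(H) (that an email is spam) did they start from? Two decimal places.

P(H) = 0.38

Bayes' rule in odds form gives O(H|E) = O(H)·[P(E|H)/P(E|¬H)], hence O(H) = O(H|E)/LR.
Posterior odds = 0.511/(1−0.511) = 1.0450. LR = 0.70/0.41 = 1.7073.
Prior odds = 1.0450/1.7073 = 0.6121, so P(H) = 0.6121/(1+0.6121) ≈ 0.38.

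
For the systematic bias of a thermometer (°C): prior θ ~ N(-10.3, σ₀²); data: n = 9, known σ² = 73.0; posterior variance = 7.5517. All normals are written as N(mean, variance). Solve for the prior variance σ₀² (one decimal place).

Posterior precision equals prior precision plus data precision: 1/σ_n² = 1/σ₀² + n/σ².
So 1/σ₀² = 1/7.5517 − 9/73.0 = 0.132421 − 0.123288 = 0.009133.
Hence σ₀² = 1/0.009133 ≈ 109.5.

σ₀² = 109.5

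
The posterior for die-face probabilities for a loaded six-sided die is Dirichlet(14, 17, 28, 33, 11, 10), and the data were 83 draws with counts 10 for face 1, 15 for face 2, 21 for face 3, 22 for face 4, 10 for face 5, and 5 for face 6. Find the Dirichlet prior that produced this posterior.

Dirichlet(4, 2, 7, 11, 1, 5)

For a Dirichlet(α) prior with multinomial counts c, the posterior is Dirichlet(α + c) componentwise.
Subtract each count from the matching posterior parameter: 14−10=4, 17−15=2, 28−21=7, 33−22=11, 11−10=1, 10−5=5.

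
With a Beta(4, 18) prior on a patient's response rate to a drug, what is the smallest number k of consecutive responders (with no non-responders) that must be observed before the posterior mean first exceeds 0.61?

After k responders and 0 non-responders the posterior is Beta(4+k, 18), with mean (4+k)/(4+18+k).
Set (4+k)/(22+k) > 0.61 and solve: k > (0.61·22 − 4)/(1 − 0.61) = 24.154.
The smallest integer exceeding 24.154 is 25.

k = 25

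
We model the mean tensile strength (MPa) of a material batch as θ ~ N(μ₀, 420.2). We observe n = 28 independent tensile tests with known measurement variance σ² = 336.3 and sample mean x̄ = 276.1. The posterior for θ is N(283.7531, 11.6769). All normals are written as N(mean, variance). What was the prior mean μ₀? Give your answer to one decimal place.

The posterior mean is a precision-weighted average: μ_n = (τ₀μ₀ + τ_data·x̄)/(τ₀+τ_data), with τ₀=1/σ₀² and τ_data=n/σ².
Here τ₀ = 1/420.2 = 0.002380 and τ_data = 28/336.3 = 0.083259, so τ_n = 0.085639.
Rearranging for μ₀: μ₀ = (μ_n·τ_n − τ_data·x̄)/τ₀ = (283.7531·0.085639 − 0.083259·276.1) / 0.002380 = 1.312522/0.002380 ≈ 551.5.

μ₀ = 551.5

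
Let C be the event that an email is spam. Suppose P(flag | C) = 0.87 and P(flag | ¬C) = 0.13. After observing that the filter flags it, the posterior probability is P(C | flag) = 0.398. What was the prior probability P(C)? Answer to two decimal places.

P(C) = 0.09

Bayes' rule in odds form gives O(C|E) = O(C)·[P(E|C)/P(E|¬C)], hence O(C) = O(C|E)/LR.
Posterior odds = 0.398/(1−0.398) = 0.6611. LR = 0.87/0.13 = 6.6923.
Prior odds = 0.6611/6.6923 = 0.0988, so P(C) = 0.0988/(1+0.0988) ≈ 0.09.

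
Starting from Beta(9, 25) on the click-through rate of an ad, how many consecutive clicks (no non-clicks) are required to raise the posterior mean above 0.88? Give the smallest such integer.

After k clicks and 0 non-clicks the posterior is Beta(9+k, 25), with mean (9+k)/(9+25+k).
Set (9+k)/(34+k) > 0.88 and solve: k > (0.88·34 − 9)/(1 − 0.88) = 174.333.
The smallest integer exceeding 174.333 is 175, and checking k=175: (184)/(209) = 0.8804 > 0.88.

k = 175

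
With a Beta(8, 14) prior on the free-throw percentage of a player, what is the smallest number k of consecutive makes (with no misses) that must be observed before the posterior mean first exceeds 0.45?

k = 4

After k makes and 0 misses the posterior is Beta(8+k, 14), with mean (8+k)/(8+14+k).
Set (8+k)/(22+k) > 0.45 and solve: k > (0.45·22 − 8)/(1 − 0.45) = 3.455.
The smallest integer exceeding 3.455 is 4, and checking k=4: (12)/(26) = 0.4615 > 0.45.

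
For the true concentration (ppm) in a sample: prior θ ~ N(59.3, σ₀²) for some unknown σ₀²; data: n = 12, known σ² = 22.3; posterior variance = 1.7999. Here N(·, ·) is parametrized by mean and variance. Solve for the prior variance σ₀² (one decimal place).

σ₀² = 57.2

For the Normal–Normal model with known σ², precisions add: τ_n = τ₀ + n/σ².
So 1/σ₀² = 1/1.7999 − 12/22.3 = 0.555586 − 0.538117 = 0.017469.
Hence σ₀² = 1/0.017469 ≈ 57.2.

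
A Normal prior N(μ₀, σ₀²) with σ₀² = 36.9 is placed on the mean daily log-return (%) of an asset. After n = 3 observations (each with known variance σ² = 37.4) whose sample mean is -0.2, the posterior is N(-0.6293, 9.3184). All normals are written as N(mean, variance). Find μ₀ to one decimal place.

μ₀ = -1.9

The posterior mean is a precision-weighted average: μ_n = (τ₀μ₀ + τ_data·x̄)/(τ₀+τ_data), with τ₀=1/σ₀² and τ_data=n/σ².
Here τ₀ = 1/36.9 = 0.027100 and τ_data = 3/37.4 = 0.080214, so τ_n = 0.107314.
Rearranging for μ₀: μ₀ = (μ_n·τ_n − τ_data·x̄)/τ₀ = (-0.6293·0.107314 − 0.080214·-0.2) / 0.027100 = -0.051490/0.027100 ≈ -1.9.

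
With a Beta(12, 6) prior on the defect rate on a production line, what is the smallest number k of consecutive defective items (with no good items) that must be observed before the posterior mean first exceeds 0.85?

k = 23

After k defective items and 0 good items the posterior is Beta(12+k, 6), with mean (12+k)/(12+6+k).
Set (12+k)/(18+k) > 0.85 and solve: k > (0.85·18 − 12)/(1 − 0.85) = 22.000.
The smallest integer exceeding 22.000 is 23.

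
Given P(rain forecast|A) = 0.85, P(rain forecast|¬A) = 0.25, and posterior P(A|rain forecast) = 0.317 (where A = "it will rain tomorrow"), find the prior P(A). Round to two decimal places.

Bayes' rule in odds form gives O(A|E) = O(A)·[P(E|A)/P(E|¬A)], hence O(A) = O(A|E)/LR.
Posterior odds = 0.317/(1−0.317) = 0.4641. LR = 0.85/0.25 = 3.4000.
Prior odds = 0.4641/3.4000 = 0.1365, so P(A) = 0.1365/(1+0.1365) ≈ 0.12.

P(A) = 0.12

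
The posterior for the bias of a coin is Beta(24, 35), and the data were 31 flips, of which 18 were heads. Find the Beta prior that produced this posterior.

A Beta(α, β) prior with s successes and f failures in binomial data gives a Beta(α+s, β+f) posterior.
Subtract the data counts: 24−18=6, 35−13=22.

Beta(6, 22)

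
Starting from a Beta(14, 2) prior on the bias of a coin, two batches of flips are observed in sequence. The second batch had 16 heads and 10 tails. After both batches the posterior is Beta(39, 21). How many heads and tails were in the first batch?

9 heads and 9 tails

Because Beta–binomial updating is additive in the counts, the combined data contributed (α_post−α_prior, β_post−β_prior) successes and failures.
Total across both batches: 39−14=25 heads, 21−2=19 tails.
Subtract the second batch: 25−16=9 heads and 19−10=9 tails.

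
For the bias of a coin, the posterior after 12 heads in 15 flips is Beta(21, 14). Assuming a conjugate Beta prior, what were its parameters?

Under Beta–binomial conjugacy the posterior parameters are (α+s, β+f).
Subtract the data counts: 21−12=9, 14−3=11.

Beta(9, 11)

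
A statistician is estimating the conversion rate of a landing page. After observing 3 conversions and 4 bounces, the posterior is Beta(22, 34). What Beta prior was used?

Beta(19, 30)

Beta is conjugate to the binomial likelihood: posterior = Beta(a+s, b+f).
So a = 22 − 3 = 19 and b = 34 − 4 = 30.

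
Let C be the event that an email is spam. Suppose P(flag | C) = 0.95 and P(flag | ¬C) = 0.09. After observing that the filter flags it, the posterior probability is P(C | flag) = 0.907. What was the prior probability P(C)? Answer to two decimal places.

P(C) = 0.48

In odds form, posterior odds = prior odds × likelihood ratio, so prior odds = posterior odds ÷ LR.
Posterior odds = 0.907/(1−0.907) = 9.7527. LR = 0.95/0.09 = 10.5556.
Prior odds = 9.7527/10.5556 = 0.9239, so P(C) = 0.9239/(1+0.9239) ≈ 0.48.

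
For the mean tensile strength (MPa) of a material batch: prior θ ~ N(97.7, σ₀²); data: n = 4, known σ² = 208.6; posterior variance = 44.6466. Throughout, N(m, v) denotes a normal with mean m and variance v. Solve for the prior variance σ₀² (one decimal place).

σ₀² = 310.3

Posterior precision equals prior precision plus data precision: 1/σ_n² = 1/σ₀² + n/σ².
So 1/σ₀² = 1/44.6466 − 4/208.6 = 0.022398 − 0.019175 = 0.003223.
Hence σ₀² = 1/0.003223 ≈ 310.3.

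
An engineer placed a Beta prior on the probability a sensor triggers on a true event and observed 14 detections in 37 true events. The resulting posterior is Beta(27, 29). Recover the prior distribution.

A Beta(a, b) prior with s successes and f failures in binomial data gives a Beta(a+s, b+f) posterior.
So a = 27 − 14 = 13 and b = 29 − 23 = 6.

Beta(13, 6)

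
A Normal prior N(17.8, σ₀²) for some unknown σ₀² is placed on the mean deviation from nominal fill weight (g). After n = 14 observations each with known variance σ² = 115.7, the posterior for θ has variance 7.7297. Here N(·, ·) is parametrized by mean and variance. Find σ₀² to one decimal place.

σ₀² = 119.5

Posterior precision equals prior precision plus data precision: 1/σ_n² = 1/σ₀² + n/σ².
So 1/σ₀² = 1/7.7297 − 14/115.7 = 0.129371 − 0.121003 = 0.008368.
Hence σ₀² = 1/0.008368 ≈ 119.5.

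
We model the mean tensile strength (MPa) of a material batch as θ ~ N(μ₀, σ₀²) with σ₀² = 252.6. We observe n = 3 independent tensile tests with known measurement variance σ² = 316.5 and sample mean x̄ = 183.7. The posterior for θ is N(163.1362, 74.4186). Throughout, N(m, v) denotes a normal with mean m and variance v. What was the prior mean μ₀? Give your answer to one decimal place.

With known observation variance, the Normal–Normal posterior has precision τ_n = τ₀ + n/σ² and mean μ_n = (τ₀μ₀ + (n/σ²)x̄)/τ_n.
Here τ₀ = 1/252.6 = 0.003959 and τ_data = 3/316.5 = 0.009479, so τ_n = 0.013438.
Rearranging for μ₀: μ₀ = (μ_n·τ_n − τ_data·x̄)/τ₀ = (163.1362·0.013438 − 0.009479·183.7) / 0.003959 = 0.450932/0.003959 ≈ 113.9.

μ₀ = 113.9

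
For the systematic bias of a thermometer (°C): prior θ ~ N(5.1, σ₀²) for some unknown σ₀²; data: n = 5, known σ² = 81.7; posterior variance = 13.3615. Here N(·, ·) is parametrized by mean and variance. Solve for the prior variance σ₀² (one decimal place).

σ₀² = 73.3

Posterior precision equals prior precision plus data precision: 1/σ_n² = 1/σ₀² + n/σ².
So 1/σ₀² = 1/13.3615 − 5/81.7 = 0.074842 − 0.061200 = 0.013642.
Hence σ₀² = 1/0.013642 ≈ 73.3.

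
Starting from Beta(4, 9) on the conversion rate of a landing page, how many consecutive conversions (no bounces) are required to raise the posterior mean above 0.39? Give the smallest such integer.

k = 2

After k conversions and 0 bounces the posterior is Beta(4+k, 9), with mean (4+k)/(4+9+k).
Set (4+k)/(13+k) > 0.39 and solve: k > (0.39·13 − 4)/(1 − 0.39) = 1.754.
The smallest integer exceeding 1.754 is 2, and checking k=2: (6)/(15) = 0.4000 > 0.39.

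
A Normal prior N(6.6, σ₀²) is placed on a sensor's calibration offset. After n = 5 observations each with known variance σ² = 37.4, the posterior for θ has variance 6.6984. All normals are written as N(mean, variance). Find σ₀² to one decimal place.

For the Normal–Normal model with known σ², precisions add: τ_n = τ₀ + n/σ².
So 1/σ₀² = 1/6.6984 − 5/37.4 = 0.149289 − 0.133690 = 0.015599.
Hence σ₀² = 1/0.015599 ≈ 64.1.

σ₀² = 64.1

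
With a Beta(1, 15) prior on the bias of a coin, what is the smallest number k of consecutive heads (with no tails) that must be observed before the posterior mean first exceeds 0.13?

k = 2

After k heads and 0 tails the posterior is Beta(1+k, 15), with mean (1+k)/(1+15+k).
Set (1+k)/(16+k) > 0.13 and solve: k > (0.13·16 − 1)/(1 − 0.13) = 1.241.
The smallest integer exceeding 1.241 is 2.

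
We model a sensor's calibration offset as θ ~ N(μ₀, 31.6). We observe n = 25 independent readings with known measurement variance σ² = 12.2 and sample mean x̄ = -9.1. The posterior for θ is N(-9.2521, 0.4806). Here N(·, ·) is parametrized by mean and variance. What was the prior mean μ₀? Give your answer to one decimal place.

μ₀ = -19.1

The posterior mean is a precision-weighted average: μ_n = (τ₀μ₀ + τ_data·x̄)/(τ₀+τ_data), with τ₀=1/σ₀² and τ_data=n/σ².
Here τ₀ = 1/31.6 = 0.031646 and τ_data = 25/12.2 = 2.049180, so τ_n = 2.080826.
Rearranging for μ₀: μ₀ = (μ_n·τ_n − τ_data·x̄)/τ₀ = (-9.2521·2.080826 − 2.049180·-9.1) / 0.031646 = -0.604472/0.031646 ≈ -19.1.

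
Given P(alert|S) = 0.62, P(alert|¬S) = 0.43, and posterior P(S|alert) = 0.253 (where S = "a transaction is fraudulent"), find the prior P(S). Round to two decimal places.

P(S) = 0.19

Bayes' rule in odds form gives O(S|E) = O(S)·[P(E|S)/P(E|¬S)], hence O(S) = O(S|E)/LR.
Posterior odds = 0.253/(1−0.253) = 0.3387. LR = 0.62/0.43 = 1.4419.
Prior odds = 0.3387/1.4419 = 0.2349, so P(S) = 0.2349/(1+0.2349) ≈ 0.19.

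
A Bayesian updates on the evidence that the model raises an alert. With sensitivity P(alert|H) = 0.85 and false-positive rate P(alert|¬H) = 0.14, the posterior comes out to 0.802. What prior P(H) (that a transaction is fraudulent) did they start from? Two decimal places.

Bayes' rule in odds form gives O(H|E) = O(H)·[P(E|H)/P(E|¬H)], hence O(H) = O(H|E)/LR.
Posterior odds = 0.802/(1−0.802) = 4.0505. LR = 0.85/0.14 = 6.0714.
Prior odds = 4.0505/6.0714 = 0.6671, so P(H) = 0.6671/(1+0.6671) ≈ 0.40.

P(H) = 0.40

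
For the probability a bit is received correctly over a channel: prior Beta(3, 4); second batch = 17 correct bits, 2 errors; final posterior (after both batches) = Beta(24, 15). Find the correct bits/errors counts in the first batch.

Because Beta–binomial updating is additive in the counts, the combined data contributed (α_post−α_prior, β_post−β_prior) successes and failures.
Total across both batches: 24−3=21 correct bits, 15−4=11 errors.
Subtract the second batch: 21−17=4 correct bits and 11−2=9 errors.

4 correct bits and 9 errors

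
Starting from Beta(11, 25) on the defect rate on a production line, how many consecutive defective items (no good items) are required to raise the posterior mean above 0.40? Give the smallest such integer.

k = 6

After k defective items and 0 good items the posterior is Beta(11+k, 25), with mean (11+k)/(11+25+k).
Set (11+k)/(36+k) > 0.40 and solve: k > (0.40·36 − 11)/(1 − 0.40) = 5.667.
The smallest integer exceeding 5.667 is 6, and checking k=6: (17)/(42) = 0.4048 > 0.40.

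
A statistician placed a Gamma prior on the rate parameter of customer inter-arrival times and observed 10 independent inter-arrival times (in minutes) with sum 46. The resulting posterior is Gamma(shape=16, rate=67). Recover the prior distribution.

Gamma–exponential conjugacy: posterior shape = α + n, posterior rate = β + Σtᵢ.
So α = 16 − 10 = 6 and β = 67 − 46 = 21.

Gamma(shape=6, rate=21)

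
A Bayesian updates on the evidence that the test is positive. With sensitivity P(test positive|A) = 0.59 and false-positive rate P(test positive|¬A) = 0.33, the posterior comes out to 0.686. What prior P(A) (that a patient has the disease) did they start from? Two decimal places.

In odds form, posterior odds = prior odds × likelihood ratio, so prior odds = posterior odds ÷ LR.
Posterior odds = 0.686/(1−0.686) = 2.1847. LR = 0.59/0.33 = 1.7879.
Prior odds = 2.1847/1.7879 = 1.2219, so P(A) = 1.2219/(1+1.2219) ≈ 0.55.

P(A) = 0.55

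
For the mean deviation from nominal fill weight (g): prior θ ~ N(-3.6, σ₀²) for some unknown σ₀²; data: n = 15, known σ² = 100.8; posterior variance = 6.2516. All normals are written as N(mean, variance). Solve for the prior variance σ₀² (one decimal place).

σ₀² = 89.7

Posterior precision equals prior precision plus data precision: 1/σ_n² = 1/σ₀² + n/σ².
So 1/σ₀² = 1/6.2516 − 15/100.8 = 0.159959 − 0.148810 = 0.011149.
Hence σ₀² = 1/0.011149 ≈ 89.7.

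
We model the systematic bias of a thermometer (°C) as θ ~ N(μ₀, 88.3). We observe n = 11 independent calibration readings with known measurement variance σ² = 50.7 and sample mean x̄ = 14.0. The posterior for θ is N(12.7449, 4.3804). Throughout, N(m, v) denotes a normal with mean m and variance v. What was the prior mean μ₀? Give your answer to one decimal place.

μ₀ = -11.3

The posterior mean is a precision-weighted average: μ_n = (τ₀μ₀ + τ_data·x̄)/(τ₀+τ_data), with τ₀=1/σ₀² and τ_data=n/σ².
Here τ₀ = 1/88.3 = 0.011325 and τ_data = 11/50.7 = 0.216963, so τ_n = 0.228288.
Rearranging for μ₀: μ₀ = (μ_n·τ_n − τ_data·x̄)/τ₀ = (12.7449·0.228288 − 0.216963·14.0) / 0.011325 = -0.127974/0.011325 ≈ -11.3.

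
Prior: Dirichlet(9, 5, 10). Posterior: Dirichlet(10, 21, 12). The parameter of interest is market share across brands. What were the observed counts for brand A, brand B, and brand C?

For a Dirichlet(α) prior with multinomial counts c, the posterior is Dirichlet(α + c) componentwise.
Counts are posterior − prior componentwise: 10−9=1, 21−5=16, 12−10=2.

counts (1, 16, 2)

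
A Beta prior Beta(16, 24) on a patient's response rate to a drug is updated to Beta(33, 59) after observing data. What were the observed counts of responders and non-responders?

17 responders and 35 non-responders

Under Beta–binomial conjugacy the posterior parameters are (α+s, β+f).
Match parameters: s=33−16=17, f=59−24=35.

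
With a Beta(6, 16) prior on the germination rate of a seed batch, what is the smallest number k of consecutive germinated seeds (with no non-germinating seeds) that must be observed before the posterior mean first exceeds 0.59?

After k germinated seeds and 0 non-germinating seeds the posterior is Beta(6+k, 16), with mean (6+k)/(6+16+k).
Set (6+k)/(22+k) > 0.59 and solve: k > (0.59·22 − 6)/(1 − 0.59) = 17.024.
The smallest integer exceeding 17.024 is 18, and checking k=18: (24)/(40) = 0.6000 > 0.59.

k = 18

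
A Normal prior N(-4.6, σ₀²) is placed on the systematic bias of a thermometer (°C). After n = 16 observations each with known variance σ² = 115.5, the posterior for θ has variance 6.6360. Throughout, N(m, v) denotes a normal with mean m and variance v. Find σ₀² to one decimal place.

For the Normal–Normal model with known σ², precisions add: τ_n = τ₀ + n/σ².
So 1/σ₀² = 1/6.6360 − 16/115.5 = 0.150693 − 0.138528 = 0.012165.
Hence σ₀² = 1/0.012165 ≈ 82.2.

σ₀² = 82.2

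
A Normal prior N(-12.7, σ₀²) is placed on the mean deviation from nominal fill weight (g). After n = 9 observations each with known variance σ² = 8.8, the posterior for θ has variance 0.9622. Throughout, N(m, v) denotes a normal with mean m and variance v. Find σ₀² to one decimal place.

For the Normal–Normal model with known σ², precisions add: τ_n = τ₀ + n/σ².
So 1/σ₀² = 1/0.9622 − 9/8.8 = 1.039285 − 1.022727 = 0.016558.
Hence σ₀² = 1/0.016558 ≈ 60.4.

σ₀² = 60.4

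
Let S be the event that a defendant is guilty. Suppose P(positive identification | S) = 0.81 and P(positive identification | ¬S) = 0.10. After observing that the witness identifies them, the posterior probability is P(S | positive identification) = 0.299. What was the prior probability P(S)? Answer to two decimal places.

Bayes' rule in odds form gives O(S|E) = O(S)·[P(E|S)/P(E|¬S)], hence O(S) = O(S|E)/LR.
Posterior odds = 0.299/(1−0.299) = 0.4265. LR = 0.81/0.10 = 8.1000.
Prior odds = 0.4265/8.1000 = 0.0527, so P(S) = 0.0527/(1+0.0527) ≈ 0.05.

P(S) = 0.05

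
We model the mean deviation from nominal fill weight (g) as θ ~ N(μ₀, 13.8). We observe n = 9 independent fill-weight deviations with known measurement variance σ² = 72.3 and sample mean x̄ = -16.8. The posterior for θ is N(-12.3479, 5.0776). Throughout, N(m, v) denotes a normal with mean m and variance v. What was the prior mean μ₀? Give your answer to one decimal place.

μ₀ = -4.7

The posterior mean is a precision-weighted average: μ_n = (τ₀μ₀ + τ_data·x̄)/(τ₀+τ_data), with τ₀=1/σ₀² and τ_data=n/σ².
Here τ₀ = 1/13.8 = 0.072464 and τ_data = 9/72.3 = 0.124481, so τ_n = 0.196945.
Rearranging for μ₀: μ₀ = (μ_n·τ_n − τ_data·x̄)/τ₀ = (-12.3479·0.196945 − 0.124481·-16.8) / 0.072464 = -0.340576/0.072464 ≈ -4.7.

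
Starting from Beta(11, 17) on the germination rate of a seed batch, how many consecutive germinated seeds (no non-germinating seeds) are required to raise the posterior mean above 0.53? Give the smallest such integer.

k = 9

After k germinated seeds and 0 non-germinating seeds the posterior is Beta(11+k, 17), with mean (11+k)/(11+17+k).
Set (11+k)/(28+k) > 0.53 and solve: k > (0.53·28 − 11)/(1 − 0.53) = 8.170.
The smallest integer exceeding 8.170 is 9, and checking k=9: (20)/(37) = 0.5405 > 0.53.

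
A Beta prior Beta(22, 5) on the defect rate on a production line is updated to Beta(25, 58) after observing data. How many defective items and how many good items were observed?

Under Beta–binomial conjugacy the posterior parameters are (α+s, β+f).
Match parameters: s=25−22=3, f=58−5=53.

3 defective items and 53 good items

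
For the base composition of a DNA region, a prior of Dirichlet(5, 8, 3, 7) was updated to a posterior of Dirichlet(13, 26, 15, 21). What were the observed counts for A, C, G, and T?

counts (8, 18, 12, 14)

For a Dirichlet(α) prior with multinomial counts c, the posterior is Dirichlet(α + c) componentwise.
Counts are posterior − prior componentwise: 13−5=8, 26−8=18, 15−3=12, 21−7=14.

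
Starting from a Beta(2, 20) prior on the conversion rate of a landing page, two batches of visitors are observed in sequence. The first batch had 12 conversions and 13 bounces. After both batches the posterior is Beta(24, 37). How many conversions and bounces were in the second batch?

Because Beta–binomial updating is additive in the counts, the combined data contributed (α_post−α_prior, β_post−β_prior) successes and failures.
Total across both batches: 24−2=22 conversions, 37−20=17 bounces.
Subtract the first batch: 22−12=10 conversions and 17−13=4 bounces.

10 conversions and 4 bounces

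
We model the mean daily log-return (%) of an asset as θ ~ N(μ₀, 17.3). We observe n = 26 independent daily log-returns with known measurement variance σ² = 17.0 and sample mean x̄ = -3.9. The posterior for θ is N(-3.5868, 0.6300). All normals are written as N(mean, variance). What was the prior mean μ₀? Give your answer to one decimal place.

With known observation variance, the Normal–Normal posterior has precision τ_n = τ₀ + n/σ² and mean μ_n = (τ₀μ₀ + (n/σ²)x̄)/τ_n.
Here τ₀ = 1/17.3 = 0.057803 and τ_data = 26/17.0 = 1.529412, so τ_n = 1.587215.
Rearranging for μ₀: μ₀ = (μ_n·τ_n − τ_data·x̄)/τ₀ = (-3.5868·1.587215 − 1.529412·-3.9) / 0.057803 = 0.271684/0.057803 ≈ 4.7.

μ₀ = 4.7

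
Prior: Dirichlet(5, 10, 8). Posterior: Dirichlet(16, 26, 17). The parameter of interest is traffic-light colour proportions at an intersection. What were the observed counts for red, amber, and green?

counts (11, 16, 9)

For a Dirichlet(α) prior with multinomial counts c, the posterior is Dirichlet(α + c) componentwise.
Counts are posterior − prior componentwise: 16−5=11, 26−10=16, 17−8=9.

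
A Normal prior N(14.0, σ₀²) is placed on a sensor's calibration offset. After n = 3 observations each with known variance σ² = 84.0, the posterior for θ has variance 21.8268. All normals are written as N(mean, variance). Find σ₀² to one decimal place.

σ₀² = 99.0

For the Normal–Normal model with known σ², precisions add: τ_n = τ₀ + n/σ².
So 1/σ₀² = 1/21.8268 − 3/84.0 = 0.045815 − 0.035714 = 0.010101.
Hence σ₀² = 1/0.010101 ≈ 99.0.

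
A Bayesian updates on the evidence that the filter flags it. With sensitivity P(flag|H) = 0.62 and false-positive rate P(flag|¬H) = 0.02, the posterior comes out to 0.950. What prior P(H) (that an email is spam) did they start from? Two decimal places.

In odds form, posterior odds = prior odds × likelihood ratio, so prior odds = posterior odds ÷ LR.
Posterior odds = 0.950/(1−0.950) = 19.0000. LR = 0.62/0.02 = 31.0000.
Prior odds = 19.0000/31.0000 = 0.6129, so P(H) = 0.6129/(1+0.6129) ≈ 0.38.

P(H) = 0.38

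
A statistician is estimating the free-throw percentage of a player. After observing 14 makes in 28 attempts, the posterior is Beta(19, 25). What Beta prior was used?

Beta(5, 11)

Beta is conjugate to the binomial likelihood: posterior = Beta(a+s, b+f).
So a = 19 − 14 = 5 and b = 25 − 14 = 11.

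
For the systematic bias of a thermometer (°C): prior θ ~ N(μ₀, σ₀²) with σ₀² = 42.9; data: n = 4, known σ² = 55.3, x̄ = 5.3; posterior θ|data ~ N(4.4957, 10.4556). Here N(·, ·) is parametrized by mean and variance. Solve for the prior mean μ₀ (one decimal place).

μ₀ = 2.0

With known observation variance, the Normal–Normal posterior has precision τ_n = τ₀ + n/σ² and mean μ_n = (τ₀μ₀ + (n/σ²)x̄)/τ_n.
Here τ₀ = 1/42.9 = 0.023310 and τ_data = 4/55.3 = 0.072333, so τ_n = 0.095643.
Rearranging for μ₀: μ₀ = (μ_n·τ_n − τ_data·x̄)/τ₀ = (4.4957·0.095643 − 0.072333·5.3) / 0.023310 = 0.046617/0.023310 ≈ 2.0.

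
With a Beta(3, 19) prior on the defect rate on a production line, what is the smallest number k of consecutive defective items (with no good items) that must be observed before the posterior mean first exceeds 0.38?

k = 9

After k defective items and 0 good items the posterior is Beta(3+k, 19), with mean (3+k)/(3+19+k).
Set (3+k)/(22+k) > 0.38 and solve: k > (0.38·22 − 3)/(1 − 0.38) = 8.645.
The smallest integer exceeding 8.645 is 9, and checking k=9: (12)/(31) = 0.3871 > 0.38.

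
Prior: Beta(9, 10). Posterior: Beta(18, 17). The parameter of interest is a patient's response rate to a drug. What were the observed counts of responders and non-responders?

A Beta(α, β) prior with s successes and f failures in binomial data gives a Beta(α+s, β+f) posterior.
So s = 18 − 9 = 9 and f = 17 − 10 = 7.

9 responders and 7 non-responders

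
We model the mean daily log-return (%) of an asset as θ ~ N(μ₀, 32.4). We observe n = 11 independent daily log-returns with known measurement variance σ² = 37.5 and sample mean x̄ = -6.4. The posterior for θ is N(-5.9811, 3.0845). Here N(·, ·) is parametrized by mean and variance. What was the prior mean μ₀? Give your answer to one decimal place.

μ₀ = -2.0

The posterior mean is a precision-weighted average: μ_n = (τ₀μ₀ + τ_data·x̄)/(τ₀+τ_data), with τ₀=1/σ₀² and τ_data=n/σ².
Here τ₀ = 1/32.4 = 0.030864 and τ_data = 11/37.5 = 0.293333, so τ_n = 0.324197.
Rearranging for μ₀: μ₀ = (μ_n·τ_n − τ_data·x̄)/τ₀ = (-5.9811·0.324197 − 0.293333·-6.4) / 0.030864 = -0.061723/0.030864 ≈ -2.0.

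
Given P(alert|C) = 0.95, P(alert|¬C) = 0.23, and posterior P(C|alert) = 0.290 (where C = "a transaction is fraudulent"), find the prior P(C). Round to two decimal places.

P(C) = 0.09

Bayes' rule in odds form gives O(C|E) = O(C)·[P(E|C)/P(E|¬C)], hence O(C) = O(C|E)/LR.
Posterior odds = 0.290/(1−0.290) = 0.4085. LR = 0.95/0.23 = 4.1304.
Prior odds = 0.4085/4.1304 = 0.0989, so P(C) = 0.0989/(1+0.0989) ≈ 0.09.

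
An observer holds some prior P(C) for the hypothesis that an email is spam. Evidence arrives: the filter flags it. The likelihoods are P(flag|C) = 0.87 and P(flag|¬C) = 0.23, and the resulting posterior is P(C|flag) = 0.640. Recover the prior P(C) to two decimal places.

Bayes' rule in odds form gives O(C|E) = O(C)·[P(E|C)/P(E|¬C)], hence O(C) = O(C|E)/LR.
Posterior odds = 0.640/(1−0.640) = 1.7778. LR = 0.87/0.23 = 3.7826.
Prior odds = 1.7778/3.7826 = 0.4700, so P(C) = 0.4700/(1+0.4700) ≈ 0.32.

P(C) = 0.32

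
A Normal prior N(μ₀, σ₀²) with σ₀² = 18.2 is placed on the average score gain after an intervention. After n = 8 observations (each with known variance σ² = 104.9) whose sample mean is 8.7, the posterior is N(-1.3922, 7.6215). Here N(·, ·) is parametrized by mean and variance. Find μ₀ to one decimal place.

μ₀ = -15.4

With known observation variance, the Normal–Normal posterior has precision τ_n = τ₀ + n/σ² and mean μ_n = (τ₀μ₀ + (n/σ²)x̄)/τ_n.
Here τ₀ = 1/18.2 = 0.054945 and τ_data = 8/104.9 = 0.076263, so τ_n = 0.131208.
Rearranging for μ₀: μ₀ = (μ_n·τ_n − τ_data·x̄)/τ₀ = (-1.3922·0.131208 − 0.076263·8.7) / 0.054945 = -0.846156/0.054945 ≈ -15.4.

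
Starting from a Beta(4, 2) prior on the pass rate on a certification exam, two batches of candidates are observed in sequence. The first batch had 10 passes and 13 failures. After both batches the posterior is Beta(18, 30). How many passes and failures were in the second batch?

4 passes and 15 failures

Because Beta–binomial updating is additive in the counts, the combined data contributed (α_post−α_prior, β_post−β_prior) successes and failures.
Total across both batches: 18−4=14 passes, 30−2=28 failures.
Subtract the first batch: 14−10=4 passes and 28−13=15 failures.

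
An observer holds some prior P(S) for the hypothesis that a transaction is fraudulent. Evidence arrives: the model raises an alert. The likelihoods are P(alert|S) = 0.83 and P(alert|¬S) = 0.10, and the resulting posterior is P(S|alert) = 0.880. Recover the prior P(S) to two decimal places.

P(S) = 0.47

In odds form, posterior odds = prior odds × likelihood ratio, so prior odds = posterior odds ÷ LR.
Posterior odds = 0.880/(1−0.880) = 7.3333. LR = 0.83/0.10 = 8.3000.
Prior odds = 7.3333/8.3000 = 0.8835, so P(S) = 0.8835/(1+0.8835) ≈ 0.47.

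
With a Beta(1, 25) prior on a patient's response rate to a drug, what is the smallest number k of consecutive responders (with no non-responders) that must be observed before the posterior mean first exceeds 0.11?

After k responders and 0 non-responders the posterior is Beta(1+k, 25), with mean (1+k)/(1+25+k).
Set (1+k)/(26+k) > 0.11 and solve: k > (0.11·26 − 1)/(1 − 0.11) = 2.090.
The smallest integer exceeding 2.090 is 3.

k = 3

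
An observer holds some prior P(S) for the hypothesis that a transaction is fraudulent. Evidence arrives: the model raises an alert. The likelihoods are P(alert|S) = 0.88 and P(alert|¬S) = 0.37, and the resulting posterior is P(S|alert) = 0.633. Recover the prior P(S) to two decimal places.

P(S) = 0.42

Bayes' rule in odds form gives O(S|E) = O(S)·[P(E|S)/P(E|¬S)], hence O(S) = O(S|E)/LR.
Posterior odds = 0.633/(1−0.633) = 1.7248. LR = 0.88/0.37 = 2.3784.
Prior odds = 1.7248/2.3784 = 0.7252, so P(S) = 0.7252/(1+0.7252) ≈ 0.42.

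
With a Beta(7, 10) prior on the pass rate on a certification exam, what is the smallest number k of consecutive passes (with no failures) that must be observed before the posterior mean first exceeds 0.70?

After k passes and 0 failures the posterior is Beta(7+k, 10), with mean (7+k)/(7+10+k).
Set (7+k)/(17+k) > 0.70 and solve: k > (0.70·17 − 7)/(1 − 0.70) = 16.333.
The smallest integer exceeding 16.333 is 17.

k = 17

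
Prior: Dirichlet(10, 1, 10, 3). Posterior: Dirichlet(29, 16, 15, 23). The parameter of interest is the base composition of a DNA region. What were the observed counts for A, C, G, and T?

For a Dirichlet(α) prior with multinomial counts c, the posterior is Dirichlet(α + c) componentwise.
Counts are posterior − prior componentwise: 29−10=19, 16−1=15, 15−10=5, 23−3=20.

counts (19, 15, 5, 20)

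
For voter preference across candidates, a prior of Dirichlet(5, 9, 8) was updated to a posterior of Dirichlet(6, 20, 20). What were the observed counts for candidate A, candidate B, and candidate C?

counts (1, 11, 12)

For a Dirichlet(α) prior with multinomial counts c, the posterior is Dirichlet(α + c) componentwise.
Counts are posterior − prior componentwise: 6−5=1, 20−9=11, 20−8=12.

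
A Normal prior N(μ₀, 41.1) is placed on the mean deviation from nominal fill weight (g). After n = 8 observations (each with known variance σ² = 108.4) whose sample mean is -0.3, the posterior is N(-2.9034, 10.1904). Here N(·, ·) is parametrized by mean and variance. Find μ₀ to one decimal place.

μ₀ = -10.8

The posterior mean is a precision-weighted average: μ_n = (τ₀μ₀ + τ_data·x̄)/(τ₀+τ_data), with τ₀=1/σ₀² and τ_data=n/σ².
Here τ₀ = 1/41.1 = 0.024331 and τ_data = 8/108.4 = 0.073801, so τ_n = 0.098132.
Rearranging for μ₀: μ₀ = (μ_n·τ_n − τ_data·x̄)/τ₀ = (-2.9034·0.098132 − 0.073801·-0.3) / 0.024331 = -0.262776/0.024331 ≈ -10.8.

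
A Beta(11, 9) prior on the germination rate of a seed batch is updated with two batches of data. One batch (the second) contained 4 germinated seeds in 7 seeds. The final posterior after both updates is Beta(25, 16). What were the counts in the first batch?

10 germinated seeds and 4 non-germinating seeds

Because Beta–binomial updating is additive in the counts, the combined data contributed (α_post−α_prior, β_post−β_prior) successes and failures.
Total across both batches: 25−11=14 germinated seeds, 16−9=7 non-germinating seeds.
Subtract the second batch: 14−4=10 germinated seeds and 7−3=4 non-germinating seeds.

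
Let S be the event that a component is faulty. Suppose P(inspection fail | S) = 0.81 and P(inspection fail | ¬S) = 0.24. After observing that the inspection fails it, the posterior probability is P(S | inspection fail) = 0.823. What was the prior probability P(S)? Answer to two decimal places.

P(S) = 0.58

In odds form, posterior odds = prior odds × likelihood ratio, so prior odds = posterior odds ÷ LR.
Posterior odds = 0.823/(1−0.823) = 4.6497. LR = 0.81/0.24 = 3.3750.
Prior odds = 4.6497/3.3750 = 1.3777, so P(S) = 1.3777/(1+1.3777) ≈ 0.58.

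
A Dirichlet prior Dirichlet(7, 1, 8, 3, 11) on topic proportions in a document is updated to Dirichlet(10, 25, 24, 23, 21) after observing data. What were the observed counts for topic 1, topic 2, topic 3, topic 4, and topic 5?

For a Dirichlet(α) prior with multinomial counts c, the posterior is Dirichlet(α + c) componentwise.
Counts are posterior − prior componentwise: 10−7=3, 25−1=24, 24−8=16, 23−3=20, 21−11=10.

counts (3, 24, 16, 20, 10)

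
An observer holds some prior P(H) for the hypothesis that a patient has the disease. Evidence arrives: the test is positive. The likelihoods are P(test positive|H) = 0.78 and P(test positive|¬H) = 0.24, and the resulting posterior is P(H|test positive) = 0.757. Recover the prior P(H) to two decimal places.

P(H) = 0.49

In odds form, posterior odds = prior odds × likelihood ratio, so prior odds = posterior odds ÷ LR.
Posterior odds = 0.757/(1−0.757) = 3.1152. LR = 0.78/0.24 = 3.2500.
Prior odds = 3.1152/3.2500 = 0.9585, so P(H) = 0.9585/(1+0.9585) ≈ 0.49.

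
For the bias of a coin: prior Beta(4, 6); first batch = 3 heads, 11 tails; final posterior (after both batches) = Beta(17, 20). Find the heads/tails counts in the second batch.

Because Beta–binomial updating is additive in the counts, the combined data contributed (α_post−α_prior, β_post−β_prior) successes and failures.
Total across both batches: 17−4=13 heads, 20−6=14 tails.
Subtract the first batch: 13−3=10 heads and 14−11=3 tails.

10 heads and 3 tails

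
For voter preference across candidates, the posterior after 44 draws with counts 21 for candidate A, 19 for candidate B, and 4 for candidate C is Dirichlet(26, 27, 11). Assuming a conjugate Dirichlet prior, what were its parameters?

For a Dirichlet(α) prior with multinomial counts c, the posterior is Dirichlet(α + c) componentwise.
Subtract each count from the matching posterior parameter: 26−21=5, 27−19=8, 11−4=7.

Dirichlet(5, 8, 7)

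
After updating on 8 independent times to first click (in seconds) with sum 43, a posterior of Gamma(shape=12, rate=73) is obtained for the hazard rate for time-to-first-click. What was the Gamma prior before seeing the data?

Gamma(shape=4, rate=30)

For an exponential likelihood with a Gamma(α, β) prior on the rate, n observations with total T give posterior Gamma(α+n, β+T).
So α = 12 − 8 = 4 and β = 73 − 43 = 30.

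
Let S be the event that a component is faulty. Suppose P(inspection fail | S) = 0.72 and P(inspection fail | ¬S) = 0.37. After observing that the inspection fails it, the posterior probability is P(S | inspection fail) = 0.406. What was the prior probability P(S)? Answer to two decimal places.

Bayes' rule in odds form gives O(S|E) = O(S)·[P(E|S)/P(E|¬S)], hence O(S) = O(S|E)/LR.
Posterior odds = 0.406/(1−0.406) = 0.6835. LR = 0.72/0.37 = 1.9459.
Prior odds = 0.6835/1.9459 = 0.3513, so P(S) = 0.3513/(1+0.3513) ≈ 0.26.

P(S) = 0.26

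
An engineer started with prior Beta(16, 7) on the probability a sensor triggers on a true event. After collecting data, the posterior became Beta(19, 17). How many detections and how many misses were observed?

3 detections and 10 misses

Under Beta–binomial conjugacy the posterior parameters are (α+s, β+f).
So s = 19 − 16 = 3 and f = 17 − 7 = 10.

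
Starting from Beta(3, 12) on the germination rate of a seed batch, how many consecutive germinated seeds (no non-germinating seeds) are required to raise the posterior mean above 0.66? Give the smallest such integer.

After k germinated seeds and 0 non-germinating seeds the posterior is Beta(3+k, 12), with mean (3+k)/(3+12+k).
Set (3+k)/(15+k) > 0.66 and solve: k > (0.66·15 − 3)/(1 − 0.66) = 20.294.
The smallest integer exceeding 20.294 is 21, and checking k=21: (24)/(36) = 0.6667 > 0.66.

k = 21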